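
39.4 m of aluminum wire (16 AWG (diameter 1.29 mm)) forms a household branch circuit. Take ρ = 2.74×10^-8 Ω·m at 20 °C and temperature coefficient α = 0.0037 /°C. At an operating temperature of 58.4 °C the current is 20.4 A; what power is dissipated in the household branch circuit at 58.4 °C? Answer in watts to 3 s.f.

393 W

A = π(1.29/2 mm)² = π(6.4500e-04 m)² = 1.307e-06 m²
R₍20₎ = ρL/A = (2.74×10^-8)(39.4)/(1.307e-06) = 0.826 Ω
R₍58.4₎ = R₍20₎(1 + αΔT) = 0.826 × (1 + 0.0037×38.4) = 0.9434 Ω
P = I²R = (20.4)² × 0.9434 = 393 W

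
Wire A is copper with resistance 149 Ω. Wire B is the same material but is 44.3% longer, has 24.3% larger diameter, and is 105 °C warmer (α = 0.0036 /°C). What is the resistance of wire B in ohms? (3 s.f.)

192 Ω

R ∝ ρL/d² with ρ ∝ (1+αΔT), so R_B/R_A = (1 + 44.3/100) × (1 + 24.3/100)⁻² × (1 + 0.0036×105)
= 1.443 × 0.6472 × 1.378 = 1.287
R_B = 1.287 × 149 = 192 Ω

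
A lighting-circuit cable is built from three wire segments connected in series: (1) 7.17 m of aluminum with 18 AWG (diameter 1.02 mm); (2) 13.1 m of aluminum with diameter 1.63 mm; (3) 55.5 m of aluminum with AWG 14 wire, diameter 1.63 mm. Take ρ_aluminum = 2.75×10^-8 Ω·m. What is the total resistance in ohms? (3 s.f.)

1.15 Ω

Seg 1: A = π(1.02/2 mm)² = π(5.1000e-04 m)² = 8.171e-07 m²
R_1 = (2.75×10^-8)(7.17)/(8.171e-07) = 0.2413 Ω
Seg 2: A = π(d/2)² = π(8.1500e-04 m)² = 2.087e-06 m²
R_2 = (2.75×10^-8)(13.1)/(2.087e-06) = 0.1726 Ω
Seg 3: A = π(1.63/2 mm)² = π(8.1500e-04 m)² = 2.087e-06 m²
R_3 = (2.75×10^-8)(55.5)/(2.087e-06) = 0.7314 Ω
R_total = R_1 + R_2 + R_3 = 1.15 Ω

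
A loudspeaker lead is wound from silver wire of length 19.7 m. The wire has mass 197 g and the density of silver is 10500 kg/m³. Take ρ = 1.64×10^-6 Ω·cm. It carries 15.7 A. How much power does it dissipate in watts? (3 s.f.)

83.6 W

ρ = 1.64×10^-6 Ω·cm = 1.64×10^-8 Ω·m
A = m/(density·L) = 0.197/(10500×19.7) = 9.5238e-07 m²
R = ρL/A = (1.64×10^-8)(19.7)/(9.5238e-07) = 0.3392 Ω
P = I²R = (15.7)² × 0.3392 = 83.6 W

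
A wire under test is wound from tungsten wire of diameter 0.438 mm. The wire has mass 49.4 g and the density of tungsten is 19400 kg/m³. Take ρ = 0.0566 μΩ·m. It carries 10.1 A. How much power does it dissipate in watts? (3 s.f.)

648 W

ρ = 0.0566 μΩ·m = 5.66×10^-8 Ω·m
A = π(d/2)² = π(2.1900e-04 m)² = 1.5067e-07 m²
L = m/(density·A) = 0.0494/(19400×1.5067e-07) = 16.9 m
R = ρL/A = (5.66×10^-8)(16.9)/(1.5067e-07) = 6.348 Ω
P = I²R = (10.1)² × 6.348 = 648 W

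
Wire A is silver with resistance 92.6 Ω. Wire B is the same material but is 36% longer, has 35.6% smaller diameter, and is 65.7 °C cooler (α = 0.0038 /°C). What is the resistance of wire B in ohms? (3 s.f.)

R ∝ ρL/d² with ρ ∝ (1+αΔT), so R_B/R_A = (1 + 36/100) × (1 − 35.6/100)⁻² × (1 − 0.0038×65.7)
= 1.36 × 2.411 × 0.7503 = 2.461
R_B = 2.461 × 92.6 = 228 Ω

228 Ω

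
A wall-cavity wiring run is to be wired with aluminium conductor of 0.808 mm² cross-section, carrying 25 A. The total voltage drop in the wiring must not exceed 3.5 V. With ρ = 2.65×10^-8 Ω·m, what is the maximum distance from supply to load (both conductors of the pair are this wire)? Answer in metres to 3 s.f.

2.13 m

A = 0.808 mm² = 8.080e-07 m²
L_max = V_max·A/(2·ρI) = (3.5)(8.080e-07)/(2×2.65×10^-8×25) = 2.13 m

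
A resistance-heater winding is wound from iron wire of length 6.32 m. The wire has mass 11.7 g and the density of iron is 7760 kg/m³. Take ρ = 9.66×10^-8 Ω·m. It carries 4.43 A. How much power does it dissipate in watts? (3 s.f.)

50.2 W

A = m/(density·L) = 0.0117/(7760×6.32) = 2.3857e-07 m²
R = ρL/A = (9.66×10^-8)(6.32)/(2.3857e-07) = 2.559 Ω
P = I²R = (4.43)² × 2.559 = 50.2 W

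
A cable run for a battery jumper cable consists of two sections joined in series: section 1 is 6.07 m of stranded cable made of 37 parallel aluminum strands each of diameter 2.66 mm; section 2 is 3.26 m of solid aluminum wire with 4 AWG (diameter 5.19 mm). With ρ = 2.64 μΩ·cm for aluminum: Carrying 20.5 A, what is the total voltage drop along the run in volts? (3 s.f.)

ρ = 2.64 μΩ·cm = 2.64×10^-8 Ω·m
Section 1: A_strand = π(1.3300e-03)² = 5.557e-06 m²; R₁ = ρL/(N·A_s) = (2.64×10^-8)(6.07)/(37×5.557e-06) = 7.794×10^-4 Ω
Section 2: A = π(5.19/2 mm)² = π(2.5950e-03 m)² = 2.116e-05 m²
R₂ = (2.64×10^-8)(3.26)/(2.116e-05) = 0.004068 Ω
R = R₁ + R₂ = 0.004848 Ω
V = IR = 20.5 × 0.004848 = 0.0994 V

0.0994 V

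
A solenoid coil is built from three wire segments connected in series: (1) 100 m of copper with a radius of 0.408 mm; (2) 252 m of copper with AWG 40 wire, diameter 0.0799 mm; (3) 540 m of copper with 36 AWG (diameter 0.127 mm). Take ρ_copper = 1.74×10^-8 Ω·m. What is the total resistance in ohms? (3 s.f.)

1620 Ω

Seg 1: A = πr² = π(4.0800e-04 m)² = 5.230e-07 m²
R_1 = (1.74×10^-8)(100)/(5.230e-07) = 3.327 Ω
Seg 2: A = π(0.0799/2 mm)² = π(3.9950e-05 m)² = 5.014e-09 m²
R_2 = (1.74×10^-8)(252)/(5.014e-09) = 874.5 Ω
Seg 3: A = π(0.127/2 mm)² = π(6.3500e-05 m)² = 1.267e-08 m²
R_3 = (1.74×10^-8)(540)/(1.267e-08) = 741.7 Ω
R_total = R_1 + R_2 + R_3 = 1620 Ω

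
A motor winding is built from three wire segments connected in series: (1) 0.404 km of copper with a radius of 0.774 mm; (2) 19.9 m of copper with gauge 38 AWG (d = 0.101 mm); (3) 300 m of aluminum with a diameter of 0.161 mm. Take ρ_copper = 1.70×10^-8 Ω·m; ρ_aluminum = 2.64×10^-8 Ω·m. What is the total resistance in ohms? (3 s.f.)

Seg 1: A = πr² = π(7.7400e-04 m)² = 1.882e-06 m²
R_1 = (1.70×10^-8)(404)/(1.882e-06) = 3.649 Ω
Seg 2: A = π(0.101/2 mm)² = π(5.0500e-05 m)² = 8.012e-09 m²
R_2 = (1.70×10^-8)(19.9)/(8.012e-09) = 42.22 Ω
Seg 3: A = π(d/2)² = π(8.0500e-05 m)² = 2.036e-08 m²
R_3 = (2.64×10^-8)(300)/(2.036e-08) = 389 Ω
R_total = R_1 + R_2 + R_3 = 435 Ω

435 Ω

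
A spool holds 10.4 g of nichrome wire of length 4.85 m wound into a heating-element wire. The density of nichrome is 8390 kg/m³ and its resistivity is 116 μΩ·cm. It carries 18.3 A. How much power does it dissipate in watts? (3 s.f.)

7370 W

ρ = 116 μΩ·cm = 1.16×10^-6 Ω·m
A = m/(density·L) = 0.0104/(8390×4.85) = 2.5558e-07 m²
R = ρL/A = (1.16×10^-6)(4.85)/(2.5558e-07) = 22.01 Ω
P = I²R = (18.3)² × 22.01 = 7370 W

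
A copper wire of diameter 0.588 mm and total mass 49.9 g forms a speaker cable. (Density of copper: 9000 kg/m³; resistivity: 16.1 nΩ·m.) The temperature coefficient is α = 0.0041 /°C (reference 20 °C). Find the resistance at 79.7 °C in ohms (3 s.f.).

ρ = 16.1 nΩ·m = 1.61×10^-8 Ω·m
A = π(d/2)² = π(2.9400e-04 m)² = 2.7155e-07 m²
L = m/(density·A) = 0.0499/(9000×2.7155e-07) = 20.42 m
R = ρL/A = (1.61×10^-8)(20.42)/(2.7155e-07) = 1.211 Ω
R(79.7 °C) = 1.211 × (1 + 0.0041×59.7) = 1.51 Ω

1.51 Ω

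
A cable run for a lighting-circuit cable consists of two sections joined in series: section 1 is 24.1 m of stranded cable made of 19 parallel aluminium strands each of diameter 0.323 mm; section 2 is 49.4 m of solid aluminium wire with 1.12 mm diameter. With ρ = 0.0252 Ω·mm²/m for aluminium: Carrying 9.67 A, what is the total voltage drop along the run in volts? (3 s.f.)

16.0 V

ρ = 0.0252 Ω·mm²/m = 2.52×10^-8 Ω·m
Section 1: A_strand = π(1.6150e-04)² = 8.194e-08 m²; R₁ = ρL/(N·A_s) = (2.52×10^-8)(24.1)/(19×8.194e-08) = 0.3901 Ω
Section 2: A = π(d/2)² = π(5.6000e-04 m)² = 9.852e-07 m²
R₂ = (2.52×10^-8)(49.4)/(9.852e-07) = 1.264 Ω
R = R₁ + R₂ = 1.654 Ω
V = IR = 9.67 × 1.654 = 16.0 V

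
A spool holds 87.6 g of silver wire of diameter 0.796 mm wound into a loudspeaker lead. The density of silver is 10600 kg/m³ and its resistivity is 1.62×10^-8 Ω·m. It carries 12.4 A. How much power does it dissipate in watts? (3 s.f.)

83.1 W

A = π(d/2)² = π(3.9800e-04 m)² = 4.9764e-07 m²
L = m/(density·A) = 0.0876/(10600×4.9764e-07) = 16.61 m
R = ρL/A = (1.62×10^-8)(16.61)/(4.9764e-07) = 0.5406 Ω
P = I²R = (12.4)² × 0.5406 = 83.1 W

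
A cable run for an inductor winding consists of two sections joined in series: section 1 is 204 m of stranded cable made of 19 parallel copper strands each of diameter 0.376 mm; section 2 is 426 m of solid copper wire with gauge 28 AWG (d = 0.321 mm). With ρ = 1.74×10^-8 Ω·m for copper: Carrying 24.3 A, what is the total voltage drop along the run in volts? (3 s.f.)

Section 1: A_strand = π(1.8800e-04)² = 1.110e-07 m²; R₁ = ρL/(N·A_s) = (1.74×10^-8)(204)/(19×1.110e-07) = 1.683 Ω
Section 2: A = π(0.321/2 mm)² = π(1.6050e-04 m)² = 8.093e-08 m²
R₂ = (1.74×10^-8)(426)/(8.093e-08) = 91.59 Ω
R = R₁ + R₂ = 93.27 Ω
V = IR = 24.3 × 93.27 = 2270 V

2270 V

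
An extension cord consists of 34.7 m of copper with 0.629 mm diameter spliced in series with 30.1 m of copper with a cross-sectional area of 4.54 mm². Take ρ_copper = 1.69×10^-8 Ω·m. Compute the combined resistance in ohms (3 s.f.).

2.00 Ω

Segment 1: A = π(d/2)² = π(3.1450e-04 m)² = 3.107e-07 m²
R₁ = ρL/A = (1.69×10^-8)(34.7)/(3.107e-07) = 1.887 Ω
Segment 2: A = 4.54 mm² = 4.540e-06 m²
R₂ = (1.69×10^-8)(30.1)/(4.540e-06) = 0.112 Ω
R = R₁ + R₂ = 2.00 Ω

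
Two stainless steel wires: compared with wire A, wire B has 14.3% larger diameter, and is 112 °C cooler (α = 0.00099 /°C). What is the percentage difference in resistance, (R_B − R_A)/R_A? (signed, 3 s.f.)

-31.9%

R ∝ ρL/d² with ρ ∝ (1+αΔT), so R_B/R_A = (1 + 14.3/100)⁻² × (1 − 0.00099×112)
= 0.7654 × 0.8891 = 0.6806
(R_B − R_A)/R_A = 0.6806 − 1 = -31.9%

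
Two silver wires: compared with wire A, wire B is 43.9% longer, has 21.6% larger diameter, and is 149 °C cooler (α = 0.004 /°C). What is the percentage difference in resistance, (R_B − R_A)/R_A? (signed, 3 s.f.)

-60.7%

R ∝ ρL/d² with ρ ∝ (1+αΔT), so R_B/R_A = (1 + 43.9/100) × (1 + 21.6/100)⁻² × (1 − 0.004×149)
= 1.439 × 0.6763 × 0.404 = 0.3932
(R_B − R_A)/R_A = 0.3932 − 1 = -60.7%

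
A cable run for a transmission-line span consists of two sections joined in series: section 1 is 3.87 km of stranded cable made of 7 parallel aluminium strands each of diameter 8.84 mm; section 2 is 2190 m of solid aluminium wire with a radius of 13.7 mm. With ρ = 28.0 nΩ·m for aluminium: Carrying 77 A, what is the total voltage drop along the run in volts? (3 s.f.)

ρ = 28.0 nΩ·m = 2.80×10^-8 Ω·m
Section 1: A_strand = π(4.4200e-03)² = 6.138e-05 m²; R₁ = ρL/(N·A_s) = (2.80×10^-8)(3870)/(7×6.138e-05) = 0.2522 Ω
Section 2: A = πr² = π(1.3700e-02 m)² = 5.896e-04 m²
R₂ = (2.80×10^-8)(2190)/(5.896e-04) = 0.104 Ω
R = R₁ + R₂ = 0.3562 Ω
V = IR = 77 × 0.3562 = 27.4 V

27.4 V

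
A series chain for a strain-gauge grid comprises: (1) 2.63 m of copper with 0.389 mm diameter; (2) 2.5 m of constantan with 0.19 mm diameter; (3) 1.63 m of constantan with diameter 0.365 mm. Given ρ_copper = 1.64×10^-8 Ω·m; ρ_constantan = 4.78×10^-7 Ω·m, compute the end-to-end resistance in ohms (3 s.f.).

50.0 Ω

Seg 1: A = π(d/2)² = π(1.9450e-04 m)² = 1.188e-07 m²
R_1 = (1.64×10^-8)(2.63)/(1.188e-07) = 0.3629 Ω
Seg 2: A = π(d/2)² = π(9.5000e-05 m)² = 2.835e-08 m²
R_2 = (4.78×10^-7)(2.5)/(2.835e-08) = 42.15 Ω
Seg 3: A = π(d/2)² = π(1.8250e-04 m)² = 1.046e-07 m²
R_3 = (4.78×10^-7)(1.63)/(1.046e-07) = 7.446 Ω
R_total = R_1 + R_2 + R_3 = 50.0 Ω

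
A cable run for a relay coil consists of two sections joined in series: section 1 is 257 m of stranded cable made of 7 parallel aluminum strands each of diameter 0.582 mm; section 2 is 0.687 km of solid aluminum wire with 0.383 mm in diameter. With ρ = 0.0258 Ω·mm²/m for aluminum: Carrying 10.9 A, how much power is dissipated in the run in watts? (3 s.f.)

ρ = 0.0258 Ω·mm²/m = 2.58×10^-8 Ω·m
Section 1: A_strand = π(2.9100e-04)² = 2.660e-07 m²; R₁ = ρL/(N·A_s) = (2.58×10^-8)(257)/(7×2.660e-07) = 3.561 Ω
Section 2: A = π(d/2)² = π(1.9150e-04 m)² = 1.152e-07 m²
R₂ = (2.58×10^-8)(687)/(1.152e-07) = 153.8 Ω
R = R₁ + R₂ = 157.4 Ω
P = I²R = (10.9)² × 157.4 = 18700 W

18700 W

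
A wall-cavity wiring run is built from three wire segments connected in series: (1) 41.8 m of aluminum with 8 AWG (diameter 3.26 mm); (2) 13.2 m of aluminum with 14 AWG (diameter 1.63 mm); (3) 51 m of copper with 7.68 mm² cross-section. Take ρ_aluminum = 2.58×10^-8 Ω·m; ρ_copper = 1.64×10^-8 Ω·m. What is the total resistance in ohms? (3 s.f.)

Seg 1: A = π(3.26/2 mm)² = π(1.6300e-03 m)² = 8.347e-06 m²
R_1 = (2.58×10^-8)(41.8)/(8.347e-06) = 0.1292 Ω
Seg 2: A = π(1.63/2 mm)² = π(8.1500e-04 m)² = 2.087e-06 m²
R_2 = (2.58×10^-8)(13.2)/(2.087e-06) = 0.1632 Ω
Seg 3: A = 7.68 mm² = 7.680e-06 m²
R_3 = (1.64×10^-8)(51)/(7.680e-06) = 0.1089 Ω
R_total = R_1 + R_2 + R_3 = 0.401 Ω

0.401 Ω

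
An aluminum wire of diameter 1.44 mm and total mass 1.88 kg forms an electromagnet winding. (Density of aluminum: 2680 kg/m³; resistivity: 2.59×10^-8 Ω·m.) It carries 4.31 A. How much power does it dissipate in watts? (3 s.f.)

A = π(d/2)² = π(7.2000e-04 m)² = 1.6286e-06 m²
L = m/(density·A) = 1.88/(2680×1.6286e-06) = 430.7 m
R = ρL/A = (2.59×10^-8)(430.7)/(1.6286e-06) = 6.85 Ω
P = I²R = (4.31)² × 6.85 = 127 W

127 W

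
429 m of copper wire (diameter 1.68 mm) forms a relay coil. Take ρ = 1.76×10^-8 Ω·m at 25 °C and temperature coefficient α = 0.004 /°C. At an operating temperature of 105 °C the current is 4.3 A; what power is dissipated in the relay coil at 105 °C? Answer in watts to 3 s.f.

A = π(d/2)² = π(8.4000e-04 m)² = 2.217e-06 m²
R₍25₎ = ρL/A = (1.76×10^-8)(429)/(2.217e-06) = 3.406 Ω
R₍105₎ = R₍25₎(1 + αΔT) = 3.406 × (1 + 0.004×80) = 4.496 Ω
P = I²R = (4.3)² × 4.496 = 83.1 W

83.1 W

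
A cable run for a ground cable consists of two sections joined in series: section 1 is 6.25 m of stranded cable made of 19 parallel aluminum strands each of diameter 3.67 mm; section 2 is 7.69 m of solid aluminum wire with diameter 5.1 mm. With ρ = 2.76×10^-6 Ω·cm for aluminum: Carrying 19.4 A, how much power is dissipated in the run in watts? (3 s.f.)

ρ = 2.76×10^-6 Ω·cm = 2.76×10^-8 Ω·m
Section 1: A_strand = π(1.8350e-03)² = 1.058e-05 m²; R₁ = ρL/(N·A_s) = (2.76×10^-8)(6.25)/(19×1.058e-05) = 8.582×10^-4 Ω
Section 2: A = π(d/2)² = π(2.5500e-03 m)² = 2.043e-05 m²
R₂ = (2.76×10^-8)(7.69)/(2.043e-05) = 0.01039 Ω
R = R₁ + R₂ = 0.01125 Ω
P = I²R = (19.4)² × 0.01125 = 4.23 W

4.23 W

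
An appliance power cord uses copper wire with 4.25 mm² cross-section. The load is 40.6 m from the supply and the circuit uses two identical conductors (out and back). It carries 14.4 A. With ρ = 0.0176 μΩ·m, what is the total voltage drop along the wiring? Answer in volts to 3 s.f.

ρ = 0.0176 μΩ·m = 1.76×10^-8 Ω·m
A = 4.25 mm² = 4.250e-06 m²
Total conductor length (both ways) L = 2 × 40.6 = 81.2 m
R = ρL/A = (1.76×10^-8)(81.2)/(4.250e-06) = 0.3363 Ω
V = IR = 14.4 × 0.3363 = 4.84 V

4.84 V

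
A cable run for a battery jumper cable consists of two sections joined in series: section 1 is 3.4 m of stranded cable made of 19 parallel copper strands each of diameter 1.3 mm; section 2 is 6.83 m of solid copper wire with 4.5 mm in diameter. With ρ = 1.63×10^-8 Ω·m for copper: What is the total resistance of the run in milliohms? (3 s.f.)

9.20 mΩ

Section 1: A_strand = π(6.5000e-04)² = 1.327e-06 m²; R₁ = ρL/(N·A_s) = (1.63×10^-8)(3.4)/(19×1.327e-06) = 0.002198 Ω
Section 2: A = π(d/2)² = π(2.2500e-03 m)² = 1.590e-05 m²
R₂ = (1.63×10^-8)(6.83)/(1.590e-05) = 0.007 Ω
R = R₁ + R₂ = 9.20 mΩ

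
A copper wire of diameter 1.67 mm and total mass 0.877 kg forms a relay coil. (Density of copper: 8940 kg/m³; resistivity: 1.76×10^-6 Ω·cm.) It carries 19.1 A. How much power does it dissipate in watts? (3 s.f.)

ρ = 1.76×10^-6 Ω·cm = 1.76×10^-8 Ω·m
A = π(d/2)² = π(8.3500e-04 m)² = 2.1904e-06 m²
L = m/(density·A) = 0.877/(8940×2.1904e-06) = 44.79 m
R = ρL/A = (1.76×10^-8)(44.79)/(2.1904e-06) = 0.3599 Ω
P = I²R = (19.1)² × 0.3599 = 131 W

131 W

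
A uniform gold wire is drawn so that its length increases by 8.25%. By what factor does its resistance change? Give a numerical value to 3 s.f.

k = 1 + 8.25/100 = 1.083; volume constant ⇒ A' = A/k, so R' = k²R.
Factor = 1.17

1.17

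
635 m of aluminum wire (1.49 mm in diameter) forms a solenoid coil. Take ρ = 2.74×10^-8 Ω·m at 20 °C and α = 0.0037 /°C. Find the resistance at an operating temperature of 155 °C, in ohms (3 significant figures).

A = π(d/2)² = π(7.4500e-04 m)² = 1.744e-06 m²
R₍20°C₎ = ρL/A = (2.74×10^-8)(635)/(1.744e-06) = 9.978 Ω
R = R₀(1 + αΔT) = 9.978(1 + 0.0037×135) = 15.0 Ω

15.0 Ω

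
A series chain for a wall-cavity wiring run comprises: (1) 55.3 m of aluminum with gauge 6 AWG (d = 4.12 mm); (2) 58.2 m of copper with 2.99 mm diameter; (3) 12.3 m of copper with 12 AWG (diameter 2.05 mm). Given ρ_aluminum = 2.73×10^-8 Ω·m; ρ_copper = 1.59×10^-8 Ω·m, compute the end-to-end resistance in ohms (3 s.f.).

0.304 Ω

Seg 1: A = π(4.12/2 mm)² = π(2.0600e-03 m)² = 1.333e-05 m²
R_1 = (2.73×10^-8)(55.3)/(1.333e-05) = 0.1132 Ω
Seg 2: A = π(d/2)² = π(1.4950e-03 m)² = 7.022e-06 m²
R_2 = (1.59×10^-8)(58.2)/(7.022e-06) = 0.1318 Ω
Seg 3: A = π(2.05/2 mm)² = π(1.0250e-03 m)² = 3.301e-06 m²
R_3 = (1.59×10^-8)(12.3)/(3.301e-06) = 0.05925 Ω
R_total = R_1 + R_2 + R_3 = 0.304 Ω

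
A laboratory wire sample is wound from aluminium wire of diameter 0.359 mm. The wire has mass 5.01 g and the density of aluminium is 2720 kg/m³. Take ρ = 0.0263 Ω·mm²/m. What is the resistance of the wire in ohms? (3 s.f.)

4.73 Ω

ρ = 0.0263 Ω·mm²/m = 2.63×10^-8 Ω·m
A = π(d/2)² = π(1.7950e-04 m)² = 1.0122e-07 m²
L = m/(density·A) = 0.00501/(2720×1.0122e-07) = 18.2 m
R = ρL/A = (2.63×10^-8)(18.2)/(1.0122e-07) = 4.73 Ω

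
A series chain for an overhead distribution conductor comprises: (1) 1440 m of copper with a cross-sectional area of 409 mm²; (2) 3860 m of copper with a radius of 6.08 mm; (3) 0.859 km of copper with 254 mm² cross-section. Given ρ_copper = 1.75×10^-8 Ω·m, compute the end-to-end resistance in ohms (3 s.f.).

0.702 Ω

Seg 1: A = 409 mm² = 4.090e-04 m²
R_1 = (1.75×10^-8)(1440)/(4.090e-04) = 0.06161 Ω
Seg 2: A = πr² = π(6.0800e-03 m)² = 1.161e-04 m²
R_2 = (1.75×10^-8)(3860)/(1.161e-04) = 0.5817 Ω
Seg 3: A = 254 mm² = 2.540e-04 m²
R_3 = (1.75×10^-8)(859)/(2.540e-04) = 0.05918 Ω
R_total = R_1 + R_2 + R_3 = 0.702 Ω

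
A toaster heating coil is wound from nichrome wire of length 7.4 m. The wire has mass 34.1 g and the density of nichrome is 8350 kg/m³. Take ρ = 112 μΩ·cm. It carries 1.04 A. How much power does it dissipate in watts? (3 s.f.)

16.2 W

ρ = 112 μΩ·cm = 1.12×10^-6 Ω·m
A = m/(density·L) = 0.0341/(8350×7.4) = 5.5187e-07 m²
R = ρL/A = (1.12×10^-6)(7.4)/(5.5187e-07) = 15.02 Ω
P = I²R = (1.04)² × 15.02 = 16.2 W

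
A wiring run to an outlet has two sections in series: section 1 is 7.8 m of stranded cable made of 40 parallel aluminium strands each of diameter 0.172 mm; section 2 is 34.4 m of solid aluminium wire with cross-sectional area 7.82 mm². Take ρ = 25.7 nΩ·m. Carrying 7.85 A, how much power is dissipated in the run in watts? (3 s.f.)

ρ = 25.7 nΩ·m = 2.57×10^-8 Ω·m
Section 1: A_strand = π(8.6000e-05)² = 2.324e-08 m²; R₁ = ρL/(N·A_s) = (2.57×10^-8)(7.8)/(40×2.324e-08) = 0.2157 Ω
Section 2: A = 7.82 mm² = 7.820e-06 m²
R₂ = (2.57×10^-8)(34.4)/(7.820e-06) = 0.1131 Ω
R = R₁ + R₂ = 0.3287 Ω
P = I²R = (7.85)² × 0.3287 = 20.3 W

20.3 W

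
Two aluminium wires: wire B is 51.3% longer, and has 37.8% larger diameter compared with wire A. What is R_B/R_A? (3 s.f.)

0.797

R ∝ L/d², so R_B/R_A = (1 + 51.3/100) × (1 + 37.8/100)⁻²
= 1.513 × 0.5266 = 0.797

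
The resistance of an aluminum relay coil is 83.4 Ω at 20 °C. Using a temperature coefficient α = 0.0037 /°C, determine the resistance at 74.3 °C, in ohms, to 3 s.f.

100 Ω

ΔT = 74.3 − 20 = 54.3 °C
R = R₀(1 + αΔT) = 83.4 × (1 + 0.0037×54.3) = 83.4 × 1.201 = 100 Ω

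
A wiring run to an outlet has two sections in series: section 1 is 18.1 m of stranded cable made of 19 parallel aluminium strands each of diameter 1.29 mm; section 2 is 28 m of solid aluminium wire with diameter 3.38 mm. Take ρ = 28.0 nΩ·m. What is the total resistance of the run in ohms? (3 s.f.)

0.108 Ω

ρ = 28.0 nΩ·m = 2.80×10^-8 Ω·m
Section 1: A_strand = π(6.4500e-04)² = 1.307e-06 m²; R₁ = ρL/(N·A_s) = (2.80×10^-8)(18.1)/(19×1.307e-06) = 0.02041 Ω
Section 2: A = π(d/2)² = π(1.6900e-03 m)² = 8.973e-06 m²
R₂ = (2.80×10^-8)(28)/(8.973e-06) = 0.08738 Ω
R = R₁ + R₂ = 0.108 Ω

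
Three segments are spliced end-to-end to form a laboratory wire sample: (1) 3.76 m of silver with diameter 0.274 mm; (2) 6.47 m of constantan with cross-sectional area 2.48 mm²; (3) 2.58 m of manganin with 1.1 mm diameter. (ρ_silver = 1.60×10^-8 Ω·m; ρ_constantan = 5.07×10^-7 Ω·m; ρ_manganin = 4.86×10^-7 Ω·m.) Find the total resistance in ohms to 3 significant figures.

3.66 Ω

Seg 1: A = π(d/2)² = π(1.3700e-04 m)² = 5.896e-08 m²
R_1 = (1.60×10^-8)(3.76)/(5.896e-08) = 1.02 Ω
Seg 2: A = 2.48 mm² = 2.480e-06 m²
R_2 = (5.07×10^-7)(6.47)/(2.480e-06) = 1.323 Ω
Seg 3: A = π(d/2)² = π(5.5000e-04 m)² = 9.503e-07 m²
R_3 = (4.86×10^-7)(2.58)/(9.503e-07) = 1.319 Ω
R_total = R_1 + R_2 + R_3 = 3.66 Ω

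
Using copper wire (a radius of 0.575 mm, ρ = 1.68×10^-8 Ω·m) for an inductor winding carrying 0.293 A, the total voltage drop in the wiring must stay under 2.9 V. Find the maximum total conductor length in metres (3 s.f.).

A = πr² = π(5.7500e-04 m)² = 1.039e-06 m²
L_max = V_max·A/(1·ρI) = (2.9)(1.039e-06)/(1.68×10^-8×0.293) = 612 m

612 m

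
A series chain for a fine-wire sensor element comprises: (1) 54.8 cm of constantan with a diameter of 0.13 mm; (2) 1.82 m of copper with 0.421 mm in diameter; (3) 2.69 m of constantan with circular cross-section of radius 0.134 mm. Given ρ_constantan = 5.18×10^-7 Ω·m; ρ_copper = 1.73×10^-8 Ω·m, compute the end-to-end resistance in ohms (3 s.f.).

Seg 1: A = π(d/2)² = π(6.5000e-05 m)² = 1.327e-08 m²
R_1 = (5.18×10^-7)(0.548)/(1.327e-08) = 21.39 Ω
Seg 2: A = π(d/2)² = π(2.1050e-04 m)² = 1.392e-07 m²
R_2 = (1.73×10^-8)(1.82)/(1.392e-07) = 0.2262 Ω
Seg 3: A = πr² = π(1.3400e-04 m)² = 5.641e-08 m²
R_3 = (5.18×10^-7)(2.69)/(5.641e-08) = 24.7 Ω
R_total = R_1 + R_2 + R_3 = 46.3 Ω

46.3 Ω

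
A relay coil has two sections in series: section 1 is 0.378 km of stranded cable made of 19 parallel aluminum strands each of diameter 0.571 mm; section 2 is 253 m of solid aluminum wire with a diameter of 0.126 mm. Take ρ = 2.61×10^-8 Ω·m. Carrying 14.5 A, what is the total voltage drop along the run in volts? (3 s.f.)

Section 1: A_strand = π(2.8550e-04)² = 2.561e-07 m²; R₁ = ρL/(N·A_s) = (2.61×10^-8)(378)/(19×2.561e-07) = 2.028 Ω
Section 2: A = π(d/2)² = π(6.3000e-05 m)² = 1.247e-08 m²
R₂ = (2.61×10^-8)(253)/(1.247e-08) = 529.6 Ω
R = R₁ + R₂ = 531.6 Ω
V = IR = 14.5 × 531.6 = 7710 V

7710 V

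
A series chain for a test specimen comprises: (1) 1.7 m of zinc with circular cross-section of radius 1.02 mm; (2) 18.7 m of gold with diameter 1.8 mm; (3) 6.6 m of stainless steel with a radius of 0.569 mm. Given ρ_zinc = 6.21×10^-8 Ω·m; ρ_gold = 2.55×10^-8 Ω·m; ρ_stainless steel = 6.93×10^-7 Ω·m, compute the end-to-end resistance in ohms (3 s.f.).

Seg 1: A = πr² = π(1.0200e-03 m)² = 3.269e-06 m²
R_1 = (6.21×10^-8)(1.7)/(3.269e-06) = 0.0323 Ω
Seg 2: A = π(d/2)² = π(9.0000e-04 m)² = 2.545e-06 m²
R_2 = (2.55×10^-8)(18.7)/(2.545e-06) = 0.1874 Ω
Seg 3: A = πr² = π(5.6900e-04 m)² = 1.017e-06 m²
R_3 = (6.93×10^-7)(6.6)/(1.017e-06) = 4.497 Ω
R_total = R_1 + R_2 + R_3 = 4.72 Ω

4.72 Ω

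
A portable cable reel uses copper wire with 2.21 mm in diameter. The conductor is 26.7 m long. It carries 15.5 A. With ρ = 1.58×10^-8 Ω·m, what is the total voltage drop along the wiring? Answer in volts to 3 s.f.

1.70 V

A = π(d/2)² = π(1.1050e-03 m)² = 3.836e-06 m²
R = ρL/A = (1.58×10^-8)(26.7)/(3.836e-06) = 0.11 Ω
V = IR = 15.5 × 0.11 = 1.70 V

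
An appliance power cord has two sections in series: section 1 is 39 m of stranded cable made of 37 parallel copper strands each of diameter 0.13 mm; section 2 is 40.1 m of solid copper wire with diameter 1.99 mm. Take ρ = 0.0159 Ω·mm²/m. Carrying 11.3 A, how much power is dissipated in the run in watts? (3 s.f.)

187 W

ρ = 0.0159 Ω·mm²/m = 1.59×10^-8 Ω·m
Section 1: A_strand = π(6.5000e-05)² = 1.327e-08 m²; R₁ = ρL/(N·A_s) = (1.59×10^-8)(39)/(37×1.327e-08) = 1.263 Ω
Section 2: A = π(d/2)² = π(9.9500e-04 m)² = 3.110e-06 m²
R₂ = (1.59×10^-8)(40.1)/(3.110e-06) = 0.205 Ω
R = R₁ + R₂ = 1.468 Ω
P = I²R = (11.3)² × 1.468 = 187 W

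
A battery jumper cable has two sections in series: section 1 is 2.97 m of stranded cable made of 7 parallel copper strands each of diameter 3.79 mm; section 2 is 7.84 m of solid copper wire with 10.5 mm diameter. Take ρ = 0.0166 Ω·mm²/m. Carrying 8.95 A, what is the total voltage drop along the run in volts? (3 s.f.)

0.0190 V

ρ = 0.0166 Ω·mm²/m = 1.66×10^-8 Ω·m
Section 1: A_strand = π(1.8950e-03)² = 1.128e-05 m²; R₁ = ρL/(N·A_s) = (1.66×10^-8)(2.97)/(7×1.128e-05) = 6.243×10^-4 Ω
Section 2: A = π(d/2)² = π(5.2500e-03 m)² = 8.659e-05 m²
R₂ = (1.66×10^-8)(7.84)/(8.659e-05) = 0.001503 Ω
R = R₁ + R₂ = 0.002127 Ω
V = IR = 8.95 × 0.002127 = 0.0190 V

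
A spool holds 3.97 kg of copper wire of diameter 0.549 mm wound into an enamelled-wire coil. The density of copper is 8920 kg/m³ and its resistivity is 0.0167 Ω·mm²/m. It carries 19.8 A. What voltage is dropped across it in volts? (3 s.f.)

ρ = 0.0167 Ω·mm²/m = 1.67×10^-8 Ω·m
A = π(d/2)² = π(2.7450e-04 m)² = 2.3672e-07 m²
L = m/(density·A) = 3.97/(8920×2.3672e-07) = 1880 m
R = ρL/A = (1.67×10^-8)(1880)/(2.3672e-07) = 132.6 Ω
V = IR = 19.8 × 132.6 = 2630 V

2630 V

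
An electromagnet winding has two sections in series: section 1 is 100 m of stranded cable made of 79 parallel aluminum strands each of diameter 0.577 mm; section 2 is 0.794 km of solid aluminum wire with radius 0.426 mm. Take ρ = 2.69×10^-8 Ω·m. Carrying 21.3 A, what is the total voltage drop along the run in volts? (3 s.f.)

Section 1: A_strand = π(2.8850e-04)² = 2.615e-07 m²; R₁ = ρL/(N·A_s) = (2.69×10^-8)(100)/(79×2.615e-07) = 0.1302 Ω
Section 2: A = πr² = π(4.2600e-04 m)² = 5.701e-07 m²
R₂ = (2.69×10^-8)(794)/(5.701e-07) = 37.46 Ω
R = R₁ + R₂ = 37.59 Ω
V = IR = 21.3 × 37.59 = 801 V

801 V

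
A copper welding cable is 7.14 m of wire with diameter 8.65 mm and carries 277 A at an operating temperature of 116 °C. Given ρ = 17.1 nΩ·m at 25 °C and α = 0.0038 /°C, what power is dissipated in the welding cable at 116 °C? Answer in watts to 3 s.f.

ρ = 17.1 nΩ·m = 1.71×10^-8 Ω·m
A = π(d/2)² = π(4.3250e-03 m)² = 5.877e-05 m²
R₍25₎ = ρL/A = (1.71×10^-8)(7.14)/(5.877e-05) = 0.002078 Ω
R₍116₎ = R₍25₎(1 + αΔT) = 0.002078 × (1 + 0.0038×91) = 0.002796 Ω
P = I²R = (277)² × 0.002796 = 215 W

215 W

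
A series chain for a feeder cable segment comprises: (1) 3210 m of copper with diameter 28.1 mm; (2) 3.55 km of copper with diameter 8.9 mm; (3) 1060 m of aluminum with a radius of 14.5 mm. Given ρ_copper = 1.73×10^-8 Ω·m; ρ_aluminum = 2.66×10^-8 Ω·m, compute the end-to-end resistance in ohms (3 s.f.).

Seg 1: A = π(d/2)² = π(1.4050e-02 m)² = 6.202e-04 m²
R_1 = (1.73×10^-8)(3210)/(6.202e-04) = 0.08955 Ω
Seg 2: A = π(d/2)² = π(4.4500e-03 m)² = 6.221e-05 m²
R_2 = (1.73×10^-8)(3550)/(6.221e-05) = 0.9872 Ω
Seg 3: A = πr² = π(1.4500e-02 m)² = 6.605e-04 m²
R_3 = (2.66×10^-8)(1060)/(6.605e-04) = 0.04269 Ω
R_total = R_1 + R_2 + R_3 = 1.12 Ω

1.12 Ω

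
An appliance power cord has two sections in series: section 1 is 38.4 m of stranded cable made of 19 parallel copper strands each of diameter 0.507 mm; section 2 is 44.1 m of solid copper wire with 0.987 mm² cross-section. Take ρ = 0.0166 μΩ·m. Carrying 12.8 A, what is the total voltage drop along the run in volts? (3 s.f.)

11.6 V

ρ = 0.0166 μΩ·m = 1.66×10^-8 Ω·m
Section 1: A_strand = π(2.5350e-04)² = 2.019e-07 m²; R₁ = ρL/(N·A_s) = (1.66×10^-8)(38.4)/(19×2.019e-07) = 0.1662 Ω
Section 2: A = 0.987 mm² = 9.870e-07 m²
R₂ = (1.66×10^-8)(44.1)/(9.870e-07) = 0.7417 Ω
R = R₁ + R₂ = 0.9079 Ω
V = IR = 12.8 × 0.9079 = 11.6 V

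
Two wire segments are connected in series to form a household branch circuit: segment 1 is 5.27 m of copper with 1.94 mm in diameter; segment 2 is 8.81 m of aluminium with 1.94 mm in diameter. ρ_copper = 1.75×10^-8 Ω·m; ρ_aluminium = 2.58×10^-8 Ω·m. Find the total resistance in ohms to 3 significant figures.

Segment 1: A = π(d/2)² = π(9.7000e-04 m)² = 2.956e-06 m²
R₁ = ρL/A = (1.75×10^-8)(5.27)/(2.956e-06) = 0.0312 Ω
R₂ = (2.58×10^-8)(8.81)/(2.956e-06) = 0.0769 Ω
R = R₁ + R₂ = 0.108 Ω

0.108 Ω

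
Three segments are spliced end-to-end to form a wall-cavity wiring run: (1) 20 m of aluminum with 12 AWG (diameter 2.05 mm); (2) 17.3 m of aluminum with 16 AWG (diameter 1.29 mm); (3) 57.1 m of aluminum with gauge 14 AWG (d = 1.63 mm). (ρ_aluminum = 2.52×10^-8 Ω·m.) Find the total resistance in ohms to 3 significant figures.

Seg 1: A = π(2.05/2 mm)² = π(1.0250e-03 m)² = 3.301e-06 m²
R_1 = (2.52×10^-8)(20)/(3.301e-06) = 0.1527 Ω
Seg 2: A = π(1.29/2 mm)² = π(6.4500e-04 m)² = 1.307e-06 m²
R_2 = (2.52×10^-8)(17.3)/(1.307e-06) = 0.3336 Ω
Seg 3: A = π(1.63/2 mm)² = π(8.1500e-04 m)² = 2.087e-06 m²
R_3 = (2.52×10^-8)(57.1)/(2.087e-06) = 0.6896 Ω
R_total = R_1 + R_2 + R_3 = 1.18 Ω

1.18 Ω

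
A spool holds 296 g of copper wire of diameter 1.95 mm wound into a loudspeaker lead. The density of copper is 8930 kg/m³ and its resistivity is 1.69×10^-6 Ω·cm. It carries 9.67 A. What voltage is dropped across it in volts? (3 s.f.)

0.607 V

ρ = 1.69×10^-6 Ω·cm = 1.69×10^-8 Ω·m
A = π(d/2)² = π(9.7500e-04 m)² = 2.9865e-06 m²
L = m/(density·A) = 0.296/(8930×2.9865e-06) = 11.1 m
R = ρL/A = (1.69×10^-8)(11.1)/(2.9865e-06) = 0.06281 Ω
V = IR = 9.67 × 0.06281 = 0.607 V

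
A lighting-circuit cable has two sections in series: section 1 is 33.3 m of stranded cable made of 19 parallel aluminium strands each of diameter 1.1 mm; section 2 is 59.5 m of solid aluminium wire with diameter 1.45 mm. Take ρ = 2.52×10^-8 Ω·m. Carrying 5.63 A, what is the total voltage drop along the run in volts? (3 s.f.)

5.37 V

Section 1: A_strand = π(5.5000e-04)² = 9.503e-07 m²; R₁ = ρL/(N·A_s) = (2.52×10^-8)(33.3)/(19×9.503e-07) = 0.04647 Ω
Section 2: A = π(d/2)² = π(7.2500e-04 m)² = 1.651e-06 m²
R₂ = (2.52×10^-8)(59.5)/(1.651e-06) = 0.908 Ω
R = R₁ + R₂ = 0.9545 Ω
V = IR = 5.63 × 0.9545 = 5.37 V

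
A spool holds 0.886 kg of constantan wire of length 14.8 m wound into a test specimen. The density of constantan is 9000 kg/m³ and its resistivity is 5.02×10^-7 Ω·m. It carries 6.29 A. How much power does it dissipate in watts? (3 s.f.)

44.2 W

A = m/(density·L) = 0.886/(9000×14.8) = 6.6517e-06 m²
R = ρL/A = (5.02×10^-7)(14.8)/(6.6517e-06) = 1.117 Ω
P = I²R = (6.29)² × 1.117 = 44.2 W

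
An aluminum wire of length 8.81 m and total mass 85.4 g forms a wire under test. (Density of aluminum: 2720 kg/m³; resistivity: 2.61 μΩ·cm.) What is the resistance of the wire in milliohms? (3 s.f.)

64.5 mΩ

ρ = 2.61 μΩ·cm = 2.61×10^-8 Ω·m
A = m/(density·L) = 0.0854/(2720×8.81) = 3.5638e-06 m²
R = ρL/A = (2.61×10^-8)(8.81)/(3.5638e-06) = 64.5 mΩ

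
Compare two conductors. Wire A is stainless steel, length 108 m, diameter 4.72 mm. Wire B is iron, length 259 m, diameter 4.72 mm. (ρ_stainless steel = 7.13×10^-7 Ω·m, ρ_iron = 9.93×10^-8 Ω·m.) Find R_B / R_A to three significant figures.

0.334

R ∝ ρL/d², so R_B/R_A = (ρ_B/ρ_A) × (L_B/L_A)
= (9.93×10^-8/7.13×10^-7) × (259/108) = 0.334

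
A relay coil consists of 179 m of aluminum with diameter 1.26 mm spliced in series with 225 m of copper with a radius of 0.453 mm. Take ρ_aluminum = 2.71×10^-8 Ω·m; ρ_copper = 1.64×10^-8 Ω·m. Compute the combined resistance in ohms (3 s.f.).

Segment 1: A = π(d/2)² = π(6.3000e-04 m)² = 1.247e-06 m²
R₁ = ρL/A = (2.71×10^-8)(179)/(1.247e-06) = 3.89 Ω
Segment 2: A = πr² = π(4.5300e-04 m)² = 6.447e-07 m²
R₂ = (1.64×10^-8)(225)/(6.447e-07) = 5.724 Ω
R = R₁ + R₂ = 9.61 Ω

9.61 Ω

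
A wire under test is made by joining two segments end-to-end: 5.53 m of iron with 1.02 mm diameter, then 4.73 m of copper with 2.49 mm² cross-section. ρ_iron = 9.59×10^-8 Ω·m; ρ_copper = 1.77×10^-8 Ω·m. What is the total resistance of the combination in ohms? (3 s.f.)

0.683 Ω

Segment 1: A = π(d/2)² = π(5.1000e-04 m)² = 8.171e-07 m²
R₁ = ρL/A = (9.59×10^-8)(5.53)/(8.171e-07) = 0.649 Ω
Segment 2: A = 2.49 mm² = 2.490e-06 m²
R₂ = (1.77×10^-8)(4.73)/(2.490e-06) = 0.03362 Ω
R = R₁ + R₂ = 0.683 Ω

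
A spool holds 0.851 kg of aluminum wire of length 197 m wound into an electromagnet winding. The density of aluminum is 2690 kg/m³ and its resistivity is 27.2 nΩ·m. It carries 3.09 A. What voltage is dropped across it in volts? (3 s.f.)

ρ = 27.2 nΩ·m = 2.72×10^-8 Ω·m
A = m/(density·L) = 0.851/(2690×197) = 1.6059e-06 m²
R = ρL/A = (2.72×10^-8)(197)/(1.6059e-06) = 3.337 Ω
V = IR = 3.09 × 3.337 = 10.3 V

10.3 V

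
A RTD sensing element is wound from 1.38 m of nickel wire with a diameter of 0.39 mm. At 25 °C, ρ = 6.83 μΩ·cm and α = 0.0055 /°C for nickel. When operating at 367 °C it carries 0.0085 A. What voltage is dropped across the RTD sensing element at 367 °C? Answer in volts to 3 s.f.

ρ = 6.83 μΩ·cm = 6.83×10^-8 Ω·m
A = π(d/2)² = π(1.9500e-04 m)² = 1.195e-07 m²
R₍25₎ = ρL/A = (6.83×10^-8)(1.38)/(1.195e-07) = 0.789 Ω
R₍367₎ = R₍25₎(1 + αΔT) = 0.789 × (1 + 0.0055×342) = 2.273 Ω
V = IR = 0.0085 × 2.273 = 0.0193 V

0.0193 V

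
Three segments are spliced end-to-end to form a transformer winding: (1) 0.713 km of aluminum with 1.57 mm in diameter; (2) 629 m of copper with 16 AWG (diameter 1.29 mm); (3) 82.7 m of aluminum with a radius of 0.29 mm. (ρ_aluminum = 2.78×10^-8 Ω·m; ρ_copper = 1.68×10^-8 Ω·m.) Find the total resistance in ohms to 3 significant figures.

Seg 1: A = π(d/2)² = π(7.8500e-04 m)² = 1.936e-06 m²
R_1 = (2.78×10^-8)(713)/(1.936e-06) = 10.24 Ω
Seg 2: A = π(1.29/2 mm)² = π(6.4500e-04 m)² = 1.307e-06 m²
R_2 = (1.68×10^-8)(629)/(1.307e-06) = 8.085 Ω
Seg 3: A = πr² = π(2.9000e-04 m)² = 2.642e-07 m²
R_3 = (2.78×10^-8)(82.7)/(2.642e-07) = 8.702 Ω
R_total = R_1 + R_2 + R_3 = 27.0 Ω

27.0 Ω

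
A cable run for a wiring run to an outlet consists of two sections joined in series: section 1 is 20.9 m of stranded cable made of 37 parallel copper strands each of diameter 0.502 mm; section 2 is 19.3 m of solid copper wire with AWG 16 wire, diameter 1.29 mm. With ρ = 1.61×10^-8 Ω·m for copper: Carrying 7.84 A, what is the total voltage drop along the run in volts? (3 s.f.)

2.22 V

Section 1: A_strand = π(2.5100e-04)² = 1.979e-07 m²; R₁ = ρL/(N·A_s) = (1.61×10^-8)(20.9)/(37×1.979e-07) = 0.04595 Ω
Section 2: A = π(1.29/2 mm)² = π(6.4500e-04 m)² = 1.307e-06 m²
R₂ = (1.61×10^-8)(19.3)/(1.307e-06) = 0.2377 Ω
R = R₁ + R₂ = 0.2837 Ω
V = IR = 7.84 × 0.2837 = 2.22 V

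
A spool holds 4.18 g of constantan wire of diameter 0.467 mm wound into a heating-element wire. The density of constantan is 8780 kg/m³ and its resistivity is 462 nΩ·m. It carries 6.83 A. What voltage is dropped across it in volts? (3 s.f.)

ρ = 462 nΩ·m = 4.62×10^-7 Ω·m
A = π(d/2)² = π(2.3350e-04 m)² = 1.7129e-07 m²
L = m/(density·A) = 0.00418/(8780×1.7129e-07) = 2.779 m
R = ρL/A = (4.62×10^-7)(2.779)/(1.7129e-07) = 7.497 Ω
V = IR = 6.83 × 7.497 = 51.2 V

51.2 V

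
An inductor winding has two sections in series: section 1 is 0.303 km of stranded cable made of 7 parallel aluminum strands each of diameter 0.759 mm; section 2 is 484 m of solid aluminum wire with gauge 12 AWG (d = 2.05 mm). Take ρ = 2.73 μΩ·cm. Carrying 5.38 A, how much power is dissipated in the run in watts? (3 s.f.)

ρ = 2.73 μΩ·cm = 2.73×10^-8 Ω·m
Section 1: A_strand = π(3.7950e-04)² = 4.525e-07 m²; R₁ = ρL/(N·A_s) = (2.73×10^-8)(303)/(7×4.525e-07) = 2.612 Ω
Section 2: A = π(2.05/2 mm)² = π(1.0250e-03 m)² = 3.301e-06 m²
R₂ = (2.73×10^-8)(484)/(3.301e-06) = 4.003 Ω
R = R₁ + R₂ = 6.615 Ω
P = I²R = (5.38)² × 6.615 = 191 W

191 W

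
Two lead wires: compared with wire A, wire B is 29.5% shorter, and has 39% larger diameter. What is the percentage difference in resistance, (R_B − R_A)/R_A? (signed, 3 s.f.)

R ∝ L/d², so R_B/R_A = (1 − 29.5/100) × (1 + 39/100)⁻²
= 0.705 × 0.5176 = 0.3649
(R_B − R_A)/R_A = 0.3649 − 1 = -63.5%

-63.5%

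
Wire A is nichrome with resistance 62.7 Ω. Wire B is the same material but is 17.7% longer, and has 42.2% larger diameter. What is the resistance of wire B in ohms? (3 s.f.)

R ∝ L/d², so R_B/R_A = (1 + 17.7/100) × (1 + 42.2/100)⁻²
= 1.177 × 0.4945 = 0.5821
R_B = 0.5821 × 62.7 = 36.5 Ω

36.5 Ω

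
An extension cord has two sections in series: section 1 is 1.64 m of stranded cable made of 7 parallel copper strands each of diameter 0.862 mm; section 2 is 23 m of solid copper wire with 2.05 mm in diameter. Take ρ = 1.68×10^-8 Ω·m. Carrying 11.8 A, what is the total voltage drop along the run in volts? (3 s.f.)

1.46 V

Section 1: A_strand = π(4.3100e-04)² = 5.836e-07 m²; R₁ = ρL/(N·A_s) = (1.68×10^-8)(1.64)/(7×5.836e-07) = 0.006745 Ω
Section 2: A = π(d/2)² = π(1.0250e-03 m)² = 3.301e-06 m²
R₂ = (1.68×10^-8)(23)/(3.301e-06) = 0.1171 Ω
R = R₁ + R₂ = 0.1238 Ω
V = IR = 11.8 × 0.1238 = 1.46 V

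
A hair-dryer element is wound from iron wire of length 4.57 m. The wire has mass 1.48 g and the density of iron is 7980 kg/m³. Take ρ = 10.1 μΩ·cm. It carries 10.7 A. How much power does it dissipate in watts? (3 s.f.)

1300 W

ρ = 10.1 μΩ·cm = 1.01×10^-7 Ω·m
A = m/(density·L) = 0.00148/(7980×4.57) = 4.0583e-08 m²
R = ρL/A = (1.01×10^-7)(4.57)/(4.0583e-08) = 11.37 Ω
P = I²R = (10.7)² × 11.37 = 1300 W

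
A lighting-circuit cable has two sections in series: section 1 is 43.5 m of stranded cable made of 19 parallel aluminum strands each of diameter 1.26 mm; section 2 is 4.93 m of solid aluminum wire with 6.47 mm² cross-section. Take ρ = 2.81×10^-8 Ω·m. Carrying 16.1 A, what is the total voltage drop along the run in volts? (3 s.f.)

1.18 V

Section 1: A_strand = π(6.3000e-04)² = 1.247e-06 m²; R₁ = ρL/(N·A_s) = (2.81×10^-8)(43.5)/(19×1.247e-06) = 0.0516 Ω
Section 2: A = 6.47 mm² = 6.470e-06 m²
R₂ = (2.81×10^-8)(4.93)/(6.470e-06) = 0.02141 Ω
R = R₁ + R₂ = 0.07301 Ω
V = IR = 16.1 × 0.07301 = 1.18 V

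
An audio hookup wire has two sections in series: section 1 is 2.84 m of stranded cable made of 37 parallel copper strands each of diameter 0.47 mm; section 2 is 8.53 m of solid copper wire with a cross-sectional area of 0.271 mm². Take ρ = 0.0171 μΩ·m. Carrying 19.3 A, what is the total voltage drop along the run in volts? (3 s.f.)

10.5 V

ρ = 0.0171 μΩ·m = 1.71×10^-8 Ω·m
Section 1: A_strand = π(2.3500e-04)² = 1.735e-07 m²; R₁ = ρL/(N·A_s) = (1.71×10^-8)(2.84)/(37×1.735e-07) = 0.007565 Ω
Section 2: A = 0.271 mm² = 2.710e-07 m²
R₂ = (1.71×10^-8)(8.53)/(2.710e-07) = 0.5382 Ω
R = R₁ + R₂ = 0.5458 Ω
V = IR = 19.3 × 0.5458 = 10.5 V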